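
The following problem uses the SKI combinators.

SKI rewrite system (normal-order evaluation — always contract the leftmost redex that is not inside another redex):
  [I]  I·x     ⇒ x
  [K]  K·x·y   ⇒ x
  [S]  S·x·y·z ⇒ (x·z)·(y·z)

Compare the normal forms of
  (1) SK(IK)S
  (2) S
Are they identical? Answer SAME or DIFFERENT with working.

Answer: SAME — A ⇓ S, B ⇓ S

Working:
Term A:
  start: SK(IK)S
  [1] KS(IKS)
  [2] S

Term B:
  start: S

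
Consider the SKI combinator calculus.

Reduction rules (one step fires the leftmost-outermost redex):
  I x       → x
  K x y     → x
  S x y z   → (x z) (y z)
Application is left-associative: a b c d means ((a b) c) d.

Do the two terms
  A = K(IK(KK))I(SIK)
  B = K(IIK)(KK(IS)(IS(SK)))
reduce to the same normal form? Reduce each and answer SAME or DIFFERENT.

Answer: DIFFERENT — A ⇓ KK, B ⇓ K

Reduction:
Term A:
  start: K(IK(KK))I(SIK)
  [1] IK(KK)(SIK)
  [2] K(KK)(SIK)
  [3] KK

Term B:
  start: K(IIK)(KK(IS)(IS(SK)))
  [1] IIK
  [2] IK
  [3] K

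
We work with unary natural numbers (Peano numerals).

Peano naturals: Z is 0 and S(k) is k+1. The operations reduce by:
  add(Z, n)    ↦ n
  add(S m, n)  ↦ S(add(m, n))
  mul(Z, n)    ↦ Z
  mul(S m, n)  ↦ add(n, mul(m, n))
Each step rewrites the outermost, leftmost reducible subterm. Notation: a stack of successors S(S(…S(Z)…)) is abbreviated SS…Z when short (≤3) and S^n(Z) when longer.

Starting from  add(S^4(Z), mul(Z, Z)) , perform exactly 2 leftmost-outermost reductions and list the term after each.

Answer: after 2 steps: S(S(add(SSZ, mul(Z, Z))))

Derivation:
  start: add(S^4(Z), mul(Z, Z))
  →1  S(add(SSSZ, mul(Z, Z)))
  →2  S(S(add(SSZ, mul(Z, Z))))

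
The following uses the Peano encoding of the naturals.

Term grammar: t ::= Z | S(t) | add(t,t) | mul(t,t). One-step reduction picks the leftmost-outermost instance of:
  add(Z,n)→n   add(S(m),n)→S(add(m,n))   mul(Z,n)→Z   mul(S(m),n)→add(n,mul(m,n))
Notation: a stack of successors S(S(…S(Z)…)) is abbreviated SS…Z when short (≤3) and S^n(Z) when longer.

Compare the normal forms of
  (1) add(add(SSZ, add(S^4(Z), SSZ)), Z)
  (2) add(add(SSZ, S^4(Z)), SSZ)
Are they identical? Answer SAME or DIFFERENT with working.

Answer: SAME — A ⇓ S^8(Z), B ⇓ S^8(Z)

Derivation:
Term A:
  start: add(add(SSZ, add(S^4(Z), SSZ)), Z)
  [1] add(S(add(SZ, add(S^4(Z), SSZ))), Z)
  [2] S(add(add(SZ, add(S^4(Z), SSZ)), Z))
  [3] S(add(S(add(Z, add(S^4(Z), SSZ))), Z))
  [4] S(S(add(add(Z, add(S^4(Z), SSZ)), Z)))
  [5] S(S(add(add(S^4(Z), SSZ), Z)))
  [6] S(S(add(S(add(SSSZ, SSZ)), Z)))
  [7] S(S(S(add(add(SSSZ, SSZ), Z))))
  [8] S(S(S(add(S(add(SSZ, SSZ)), Z))))
  [9] S(S(S(S(add(add(SSZ, SSZ), Z)))))
  [10] S(S(S(S(add(S(add(SZ, SSZ)), Z)))))
  [11] S(S(S(S(S(add(add(SZ, SSZ), Z))))))
  [12] S(S(S(S(S(add(S(add(Z, SSZ)), Z))))))
  [13] S(S(S(S(S(S(add(add(Z, SSZ), Z)))))))
  [14] S(S(S(S(S(S(add(SSZ, Z)))))))
  [15] S(S(S(S(S(S(S(add(SZ, Z))))))))
  [16] S(S(S(S(S(S(S(S(add(Z, Z)))))))))
  [17] S^8(Z)

Term B:
  start: add(add(SSZ, S^4(Z)), SSZ)
  [1] add(S(add(SZ, S^4(Z))), SSZ)
  [2] S(add(add(SZ, S^4(Z)), SSZ))
  [3] S(add(S(add(Z, S^4(Z))), SSZ))
  [4] S(S(add(add(Z, S^4(Z)), SSZ)))
  [5] S(S(add(S^4(Z), SSZ)))
  [6] S(S(S(add(SSSZ, SSZ))))
  [7] S(S(S(S(add(SSZ, SSZ)))))
  [8] S(S(S(S(S(add(SZ, SSZ))))))
  [9] S(S(S(S(S(S(add(Z, SSZ)))))))
  [10] S^8(Z)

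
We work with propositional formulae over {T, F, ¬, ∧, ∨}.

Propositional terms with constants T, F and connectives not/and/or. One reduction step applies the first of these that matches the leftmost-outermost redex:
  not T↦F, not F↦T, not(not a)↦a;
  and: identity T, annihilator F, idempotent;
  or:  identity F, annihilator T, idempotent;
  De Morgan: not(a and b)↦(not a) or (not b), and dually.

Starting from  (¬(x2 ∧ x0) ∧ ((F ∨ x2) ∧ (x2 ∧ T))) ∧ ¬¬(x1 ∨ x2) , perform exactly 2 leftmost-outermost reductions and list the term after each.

  start: (¬(x2 ∧ x0) ∧ ((F ∨ x2) ∧ (x2 ∧ T))) ∧ ¬¬(x1 ∨ x2)
  [1] ((¬x2 ∨ ¬x0) ∧ ((F ∨ x2) ∧ (x2 ∧ T))) ∧ ¬¬(x1 ∨ x2)
  [2] ((¬x2 ∨ ¬x0) ∧ (x2 ∧ (x2 ∧ T))) ∧ ¬¬(x1 ∨ x2)

Answer: after 2 steps: ((¬x2 ∨ ¬x0) ∧ (x2 ∧ (x2 ∧ T))) ∧ ¬¬(x1 ∨ x2)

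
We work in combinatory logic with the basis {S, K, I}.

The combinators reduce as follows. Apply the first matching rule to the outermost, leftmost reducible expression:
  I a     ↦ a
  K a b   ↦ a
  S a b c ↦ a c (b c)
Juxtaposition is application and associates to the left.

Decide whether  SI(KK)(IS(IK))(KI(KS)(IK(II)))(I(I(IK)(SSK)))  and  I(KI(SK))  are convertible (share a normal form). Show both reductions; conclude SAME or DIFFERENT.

Answer: SAME — A ⇓ I, B ⇓ I

Derivation:
Term A:
  start: SI(KK)(IS(IK))(KI(KS)(IK(II)))(I(I(IK)(SSK)))
  step 1: I(IS(IK))(KK(IS(IK)))(KI(KS)(IK(II)))(I(I(IK)(SSK)))
  step 2: IS(IK)(KK(IS(IK)))(KI(KS)(IK(II)))(I(I(IK)(SSK)))
  step 3: S(IK)(KK(IS(IK)))(KI(KS)(IK(II)))(I(I(IK)(SSK)))
  step 4: IK(KI(KS)(IK(II)))(KK(IS(IK))(KI(KS)(IK(II))))(I(I(IK)(SSK)))
  step 5: K(KI(KS)(IK(II)))(KK(IS(IK))(KI(KS)(IK(II))))(I(I(IK)(SSK)))
  step 6: KI(KS)(IK(II))(I(I(IK)(SSK)))
  step 7: I(IK(II))(I(I(IK)(SSK)))
  step 8: IK(II)(I(I(IK)(SSK)))
  step 9: K(II)(I(I(IK)(SSK)))
  step 10: II
  step 11: I

Term B:
  start: I(KI(SK))
  step 1: KI(SK)
  step 2: I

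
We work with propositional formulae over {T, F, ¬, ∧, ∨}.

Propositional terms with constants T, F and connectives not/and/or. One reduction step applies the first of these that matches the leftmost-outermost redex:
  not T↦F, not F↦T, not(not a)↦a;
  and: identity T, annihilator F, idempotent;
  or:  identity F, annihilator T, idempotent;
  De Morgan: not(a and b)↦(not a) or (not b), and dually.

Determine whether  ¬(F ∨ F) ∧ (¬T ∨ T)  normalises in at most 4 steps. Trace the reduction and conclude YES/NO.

Answer: NO — after 4 steps the term is ¬T ∨ T, not yet normal

Reduction:
  start: ¬(F ∨ F) ∧ (¬T ∨ T)
  step 1: (¬F ∧ ¬F) ∧ (¬T ∨ T)
  step 2: ¬F ∧ (¬T ∨ T)
  step 3: T ∧ (¬T ∨ T)
  step 4: ¬T ∨ T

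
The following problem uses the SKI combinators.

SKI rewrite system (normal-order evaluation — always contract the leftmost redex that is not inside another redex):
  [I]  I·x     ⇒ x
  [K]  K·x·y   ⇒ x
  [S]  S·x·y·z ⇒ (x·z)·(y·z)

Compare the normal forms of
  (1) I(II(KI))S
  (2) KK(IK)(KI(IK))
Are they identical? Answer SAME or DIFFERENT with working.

Answer: DIFFERENT — A ⇓ I, B ⇓ KI

Derivation:
Term A:
  start: I(II(KI))S
  [1] II(KI)S
  [2] I(KI)S
  [3] KIS
  [4] I

Term B:
  start: KK(IK)(KI(IK))
  [1] K(KI(IK))
  [2] KI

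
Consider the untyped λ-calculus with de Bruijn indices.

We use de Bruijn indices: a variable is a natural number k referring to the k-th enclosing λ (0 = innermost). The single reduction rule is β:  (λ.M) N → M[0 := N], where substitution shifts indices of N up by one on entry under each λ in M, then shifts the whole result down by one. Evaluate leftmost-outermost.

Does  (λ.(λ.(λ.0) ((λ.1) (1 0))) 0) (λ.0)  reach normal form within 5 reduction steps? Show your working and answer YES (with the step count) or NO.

  start: (λ.(λ.(λ.0) ((λ.1) (1 0))) 0) (λ.0)
  [1] (λ.(λ.0) ((λ.1) ((λ.0) 0))) (λ.0)
  [2] (λ.0) ((λ.λ.0) ((λ.0) (λ.0)))
  [3] (λ.λ.0) ((λ.0) (λ.0))
  [4] λ.0

Answer: YES — reaches normal form λ.0 in 4 ≤ 5 steps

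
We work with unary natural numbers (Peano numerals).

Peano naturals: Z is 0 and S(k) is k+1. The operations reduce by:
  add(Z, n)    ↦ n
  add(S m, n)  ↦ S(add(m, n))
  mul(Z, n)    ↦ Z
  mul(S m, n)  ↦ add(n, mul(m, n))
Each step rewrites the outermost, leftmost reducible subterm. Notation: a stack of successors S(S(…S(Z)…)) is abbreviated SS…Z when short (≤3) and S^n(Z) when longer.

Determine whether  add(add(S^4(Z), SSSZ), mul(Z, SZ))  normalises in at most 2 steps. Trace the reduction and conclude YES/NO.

  start: add(add(S^4(Z), SSSZ), mul(Z, SZ))
  →1  add(S(add(SSSZ, SSSZ)), mul(Z, SZ))
  →2  S(add(add(SSSZ, SSSZ), mul(Z, SZ)))

Answer: NO — after 2 steps the term is S(add(add(SSSZ, SSSZ), mul(Z, SZ))), not yet normal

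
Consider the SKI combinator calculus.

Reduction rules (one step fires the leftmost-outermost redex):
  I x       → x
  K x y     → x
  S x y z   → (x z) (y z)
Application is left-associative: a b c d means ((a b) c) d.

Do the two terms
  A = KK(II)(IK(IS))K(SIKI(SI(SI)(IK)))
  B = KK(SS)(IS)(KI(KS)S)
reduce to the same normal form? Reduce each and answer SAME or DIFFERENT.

Term A:
  start: KK(II)(IK(IS))K(SIKI(SI(SI)(IK)))
  [1] K(IK(IS))K(SIKI(SI(SI)(IK)))
  [2] IK(IS)(SIKI(SI(SI)(IK)))
  [3] K(IS)(SIKI(SI(SI)(IK)))
  [4] IS
  [5] S

Term B:
  start: KK(SS)(IS)(KI(KS)S)
  [1] K(IS)(KI(KS)S)
  [2] IS
  [3] S

Answer: SAME — A ⇓ S, B ⇓ S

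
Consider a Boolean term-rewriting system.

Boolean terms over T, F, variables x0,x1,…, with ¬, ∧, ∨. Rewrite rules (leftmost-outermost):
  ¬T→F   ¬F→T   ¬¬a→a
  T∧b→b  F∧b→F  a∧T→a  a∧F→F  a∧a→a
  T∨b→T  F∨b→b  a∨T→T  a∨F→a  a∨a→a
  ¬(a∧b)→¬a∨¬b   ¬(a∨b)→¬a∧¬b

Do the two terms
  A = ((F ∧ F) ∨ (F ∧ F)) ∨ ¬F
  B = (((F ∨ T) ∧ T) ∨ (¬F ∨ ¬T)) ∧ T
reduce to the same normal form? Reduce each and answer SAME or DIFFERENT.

Answer: SAME — A ⇓ T, B ⇓ T

Reduction:
Term A:
  start: ((F ∧ F) ∨ (F ∧ F)) ∨ ¬F
  [1] (F ∧ F) ∨ ¬F
  [2] F ∨ ¬F
  [3] ¬F
  [4] T

Term B:
  start: (((F ∨ T) ∧ T) ∨ (¬F ∨ ¬T)) ∧ T
  [1] ((F ∨ T) ∧ T) ∨ (¬F ∨ ¬T)
  [2] (F ∨ T) ∨ (¬F ∨ ¬T)
  [3] T ∨ (¬F ∨ ¬T)
  [4] T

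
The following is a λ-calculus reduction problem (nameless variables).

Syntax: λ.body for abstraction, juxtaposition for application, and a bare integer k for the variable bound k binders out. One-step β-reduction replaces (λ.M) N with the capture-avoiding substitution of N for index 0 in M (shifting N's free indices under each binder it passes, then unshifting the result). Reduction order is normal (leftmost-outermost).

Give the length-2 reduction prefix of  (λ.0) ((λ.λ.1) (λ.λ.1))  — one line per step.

Answer: after 2 steps: λ.λ.λ.1

Derivation:
  start: (λ.0) ((λ.λ.1) (λ.λ.1))
  →1  (λ.λ.1) (λ.λ.1)
  →2  λ.λ.λ.1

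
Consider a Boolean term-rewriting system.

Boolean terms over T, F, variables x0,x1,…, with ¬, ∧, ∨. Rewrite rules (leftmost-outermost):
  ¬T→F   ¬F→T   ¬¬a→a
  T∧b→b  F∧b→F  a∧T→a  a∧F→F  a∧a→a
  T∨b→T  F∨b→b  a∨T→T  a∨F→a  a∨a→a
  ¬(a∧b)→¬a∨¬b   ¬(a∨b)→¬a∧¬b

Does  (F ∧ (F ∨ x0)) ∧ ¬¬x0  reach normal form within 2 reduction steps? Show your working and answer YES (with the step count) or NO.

  start: (F ∧ (F ∨ x0)) ∧ ¬¬x0
  [1] F ∧ ¬¬x0
  [2] F

Answer: YES — reaches normal form F in 2 ≤ 2 steps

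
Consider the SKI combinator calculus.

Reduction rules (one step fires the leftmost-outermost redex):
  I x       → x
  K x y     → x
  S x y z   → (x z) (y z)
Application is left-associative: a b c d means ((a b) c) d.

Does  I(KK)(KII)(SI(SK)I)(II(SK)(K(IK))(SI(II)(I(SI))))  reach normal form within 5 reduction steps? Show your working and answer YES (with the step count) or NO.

  start: I(KK)(KII)(SI(SK)I)(II(SK)(K(IK))(SI(II)(I(SI))))
  →1  KK(KII)(SI(SK)I)(II(SK)(K(IK))(SI(II)(I(SI))))
  →2  K(SI(SK)I)(II(SK)(K(IK))(SI(II)(I(SI))))
  →3  SI(SK)I
  →4  II(SKI)
  →5  I(SKI)

Answer: NO — after 5 steps the term is I(SKI), not yet normal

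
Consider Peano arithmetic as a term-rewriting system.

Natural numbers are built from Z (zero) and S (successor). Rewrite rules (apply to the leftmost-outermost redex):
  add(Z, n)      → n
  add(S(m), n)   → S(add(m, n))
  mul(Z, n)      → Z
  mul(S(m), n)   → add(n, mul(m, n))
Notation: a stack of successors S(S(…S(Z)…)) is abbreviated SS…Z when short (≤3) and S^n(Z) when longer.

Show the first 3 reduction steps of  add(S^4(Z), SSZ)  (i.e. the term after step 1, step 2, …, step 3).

  start: add(S^4(Z), SSZ)
  →1  S(add(SSSZ, SSZ))
  →2  S(S(add(SSZ, SSZ)))
  →3  S(S(S(add(SZ, SSZ))))

Answer: after 3 steps: S(S(S(add(SZ, SSZ))))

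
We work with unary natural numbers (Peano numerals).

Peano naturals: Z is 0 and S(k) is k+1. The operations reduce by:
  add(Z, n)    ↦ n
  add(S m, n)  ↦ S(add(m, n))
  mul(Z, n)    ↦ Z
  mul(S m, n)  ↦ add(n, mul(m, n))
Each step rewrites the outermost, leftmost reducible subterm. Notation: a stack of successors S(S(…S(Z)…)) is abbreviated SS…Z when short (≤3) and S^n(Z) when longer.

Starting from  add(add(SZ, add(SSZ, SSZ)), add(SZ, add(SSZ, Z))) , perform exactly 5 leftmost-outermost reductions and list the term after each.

  start: add(add(SZ, add(SSZ, SSZ)), add(SZ, add(SSZ, Z)))
  →1  add(S(add(Z, add(SSZ, SSZ))), add(SZ, add(SSZ, Z)))
  →2  S(add(add(Z, add(SSZ, SSZ)), add(SZ, add(SSZ, Z))))
  →3  S(add(add(SSZ, SSZ), add(SZ, add(SSZ, Z))))
  →4  S(add(S(add(SZ, SSZ)), add(SZ, add(SSZ, Z))))
  →5  S(S(add(add(SZ, SSZ), add(SZ, add(SSZ, Z)))))

Answer: after 5 steps: S(S(add(add(SZ, SSZ), add(SZ, add(SSZ, Z)))))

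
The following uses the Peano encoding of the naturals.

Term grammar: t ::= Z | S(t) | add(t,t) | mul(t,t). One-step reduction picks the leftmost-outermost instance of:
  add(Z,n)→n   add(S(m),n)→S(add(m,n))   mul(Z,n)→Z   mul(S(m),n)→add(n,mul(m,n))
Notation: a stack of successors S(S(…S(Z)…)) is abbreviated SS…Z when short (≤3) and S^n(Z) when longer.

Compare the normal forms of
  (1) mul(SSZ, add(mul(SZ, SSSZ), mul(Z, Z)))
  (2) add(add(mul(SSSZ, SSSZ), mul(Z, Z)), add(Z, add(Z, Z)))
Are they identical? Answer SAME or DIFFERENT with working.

Term A:
  start: mul(SSZ, add(mul(SZ, SSSZ), mul(Z, Z)))
  [1] add(add(mul(SZ, SSSZ), mul(Z, Z)), mul(SZ, add(mul(SZ, SSSZ), mul(Z, Z))))
  [2] add(add(add(SSSZ, mul(Z, SSSZ)), mul(Z, Z)), mul(SZ, add(mul(SZ, SSSZ), mul(Z, Z))))
  [3] add(add(S(add(SSZ, mul(Z, SSSZ))), mul(Z, Z)), mul(SZ, add(mul(SZ, SSSZ), mul(Z, Z))))
  [4] add(S(add(add(SSZ, mul(Z, SSSZ)), mul(Z, Z))), mul(SZ, add(mul(SZ, SSSZ), mul(Z, Z))))
  [5] S(add(add(add(SSZ, mul(Z, SSSZ)), mul(Z, Z)), mul(SZ, add(mul(SZ, SSSZ), mul(Z, Z)))))
  [6] S(add(add(S(add(SZ, mul(Z, SSSZ))), mul(Z, Z)), mul(SZ, add(mul(SZ, SSSZ), mul(Z, Z)))))
  [7] S(add(S(add(add(SZ, mul(Z, SSSZ)), mul(Z, Z))), mul(SZ, add(mul(SZ, SSSZ), mul(Z, Z)))))
  [8] S(S(add(add(add(SZ, mul(Z, SSSZ)), mul(Z, Z)), mul(SZ, add(mul(SZ, SSSZ), mul(Z, Z))))))
  [9] S(S(add(add(S(add(Z, mul(Z, SSSZ))), mul(Z, Z)), mul(SZ, add(mul(SZ, SSSZ), mul(Z, Z))))))
  [10] S(S(add(S(add(add(Z, mul(Z, SSSZ)), mul(Z, Z))), mul(SZ, add(mul(SZ, SSSZ), mul(Z, Z))))))
  [11] S(S(S(add(add(add(Z, mul(Z, SSSZ)), mul(Z, Z)), mul(SZ, add(mul(SZ, SSSZ), mul(Z, Z)))))))
  [12] S(S(S(add(add(mul(Z, SSSZ), mul(Z, Z)), mul(SZ, add(mul(SZ, SSSZ), mul(Z, Z)))))))
  [13] S(S(S(add(add(Z, mul(Z, Z)), mul(SZ, add(mul(SZ, SSSZ), mul(Z, Z)))))))
  [14] S(S(S(add(mul(Z, Z), mul(SZ, add(mul(SZ, SSSZ), mul(Z, Z)))))))
  [15] S(S(S(add(Z, mul(SZ, add(mul(SZ, SSSZ), mul(Z, Z)))))))
  [16] S(S(S(mul(SZ, add(mul(SZ, SSSZ), mul(Z, Z))))))
  [17] S(S(S(add(add(mul(SZ, SSSZ), mul(Z, Z)), mul(Z, add(mul(SZ, SSSZ), mul(Z, Z)))))))
  [18] S(S(S(add(add(add(SSSZ, mul(Z, SSSZ)), mul(Z, Z)), mul(Z, add(mul(SZ, SSSZ), mul(Z, Z)))))))
  [19] S(S(S(add(add(S(add(SSZ, mul(Z, SSSZ))), mul(Z, Z)), mul(Z, add(mul(SZ, SSSZ), mul(Z, Z)))))))
  [20] S(S(S(add(S(add(add(SSZ, mul(Z, SSSZ)), mul(Z, Z))), mul(Z, add(mul(SZ, SSSZ), mul(Z, Z)))))))
  [21] S(S(S(S(add(add(add(SSZ, mul(Z, SSSZ)), mul(Z, Z)), mul(Z, add(mul(SZ, SSSZ), mul(Z, Z))))))))
  [22] S(S(S(S(add(add(S(add(SZ, mul(Z, SSSZ))), mul(Z, Z)), mul(Z, add(mul(SZ, SSSZ), mul(Z, Z))))))))
  [23] S(S(S(S(add(S(add(add(SZ, mul(Z, SSSZ)), mul(Z, Z))), mul(Z, add(mul(SZ, SSSZ), mul(Z, Z))))))))
  [24] S(S(S(S(S(add(add(add(SZ, mul(Z, SSSZ)), mul(Z, Z)), mul(Z, add(mul(SZ, SSSZ), mul(Z, Z)))))))))
  [25] S(S(S(S(S(add(add(S(add(Z, mul(Z, SSSZ))), mul(Z, Z)), mul(Z, add(mul(SZ, SSSZ), mul(Z, Z)))))))))
  [26] S(S(S(S(S(add(S(add(add(Z, mul(Z, SSSZ)), mul(Z, Z))), mul(Z, add(mul(SZ, SSSZ), mul(Z, Z)))))))))
  [27] S(S(S(S(S(S(add(add(add(Z, mul(Z, SSSZ)), mul(Z, Z)), mul(Z, add(mul(SZ, SSSZ), mul(Z, Z))))))))))
  [28] S(S(S(S(S(S(add(add(mul(Z, SSSZ), mul(Z, Z)), mul(Z, add(mul(SZ, SSSZ), mul(Z, Z))))))))))
  [29] S(S(S(S(S(S(add(add(Z, mul(Z, Z)), mul(Z, add(mul(SZ, SSSZ), mul(Z, Z))))))))))
  [30] S(S(S(S(S(S(add(mul(Z, Z), mul(Z, add(mul(SZ, SSSZ), mul(Z, Z))))))))))
  [31] S(S(S(S(S(S(add(Z, mul(Z, add(mul(SZ, SSSZ), mul(Z, Z))))))))))
  [32] S(S(S(S(S(S(mul(Z, add(mul(SZ, SSSZ), mul(Z, Z)))))))))
  [33] S^6(Z)

Term B:
  start: add(add(mul(SSSZ, SSSZ), mul(Z, Z)), add(Z, add(Z, Z)))
  [1] add(add(add(SSSZ, mul(SSZ, SSSZ)), mul(Z, Z)), add(Z, add(Z, Z)))
  [2] add(add(S(add(SSZ, mul(SSZ, SSSZ))), mul(Z, Z)), add(Z, add(Z, Z)))
  [3] add(S(add(add(SSZ, mul(SSZ, SSSZ)), mul(Z, Z))), add(Z, add(Z, Z)))
  [4] S(add(add(add(SSZ, mul(SSZ, SSSZ)), mul(Z, Z)), add(Z, add(Z, Z))))
  [5] S(add(add(S(add(SZ, mul(SSZ, SSSZ))), mul(Z, Z)), add(Z, add(Z, Z))))
  [6] S(add(S(add(add(SZ, mul(SSZ, SSSZ)), mul(Z, Z))), add(Z, add(Z, Z))))
  [7] S(S(add(add(add(SZ, mul(SSZ, SSSZ)), mul(Z, Z)), add(Z, add(Z, Z)))))
  [8] S(S(add(add(S(add(Z, mul(SSZ, SSSZ))), mul(Z, Z)), add(Z, add(Z, Z)))))
  [9] S(S(add(S(add(add(Z, mul(SSZ, SSSZ)), mul(Z, Z))), add(Z, add(Z, Z)))))
  [10] S(S(S(add(add(add(Z, mul(SSZ, SSSZ)), mul(Z, Z)), add(Z, add(Z, Z))))))
  [11] S(S(S(add(add(mul(SSZ, SSSZ), mul(Z, Z)), add(Z, add(Z, Z))))))
  [12] S(S(S(add(add(add(SSSZ, mul(SZ, SSSZ)), mul(Z, Z)), add(Z, add(Z, Z))))))
  [13] S(S(S(add(add(S(add(SSZ, mul(SZ, SSSZ))), mul(Z, Z)), add(Z, add(Z, Z))))))
  [14] S(S(S(add(S(add(add(SSZ, mul(SZ, SSSZ)), mul(Z, Z))), add(Z, add(Z, Z))))))
  [15] S(S(S(S(add(add(add(SSZ, mul(SZ, SSSZ)), mul(Z, Z)), add(Z, add(Z, Z)))))))
  [16] S(S(S(S(add(add(S(add(SZ, mul(SZ, SSSZ))), mul(Z, Z)), add(Z, add(Z, Z)))))))
  [17] S(S(S(S(add(S(add(add(SZ, mul(SZ, SSSZ)), mul(Z, Z))), add(Z, add(Z, Z)))))))
  [18] S(S(S(S(S(add(add(add(SZ, mul(SZ, SSSZ)), mul(Z, Z)), add(Z, add(Z, Z))))))))
  [19] S(S(S(S(S(add(add(S(add(Z, mul(SZ, SSSZ))), mul(Z, Z)), add(Z, add(Z, Z))))))))
  [20] S(S(S(S(S(add(S(add(add(Z, mul(SZ, SSSZ)), mul(Z, Z))), add(Z, add(Z, Z))))))))
  [21] S(S(S(S(S(S(add(add(add(Z, mul(SZ, SSSZ)), mul(Z, Z)), add(Z, add(Z, Z)))))))))
  [22] S(S(S(S(S(S(add(add(mul(SZ, SSSZ), mul(Z, Z)), add(Z, add(Z, Z)))))))))
  [23] S(S(S(S(S(S(add(add(add(SSSZ, mul(Z, SSSZ)), mul(Z, Z)), add(Z, add(Z, Z)))))))))
  [24] S(S(S(S(S(S(add(add(S(add(SSZ, mul(Z, SSSZ))), mul(Z, Z)), add(Z, add(Z, Z)))))))))
  [25] S(S(S(S(S(S(add(S(add(add(SSZ, mul(Z, SSSZ)), mul(Z, Z))), add(Z, add(Z, Z)))))))))
  [26] S(S(S(S(S(S(S(add(add(add(SSZ, mul(Z, SSSZ)), mul(Z, Z)), add(Z, add(Z, Z))))))))))
  [27] S(S(S(S(S(S(S(add(add(S(add(SZ, mul(Z, SSSZ))), mul(Z, Z)), add(Z, add(Z, Z))))))))))
  [28] S(S(S(S(S(S(S(add(S(add(add(SZ, mul(Z, SSSZ)), mul(Z, Z))), add(Z, add(Z, Z))))))))))
  [29] S(S(S(S(S(S(S(S(add(add(add(SZ, mul(Z, SSSZ)), mul(Z, Z)), add(Z, add(Z, Z)))))))))))
  [30] S(S(S(S(S(S(S(S(add(add(S(add(Z, mul(Z, SSSZ))), mul(Z, Z)), add(Z, add(Z, Z)))))))))))
  [31] S(S(S(S(S(S(S(S(add(S(add(add(Z, mul(Z, SSSZ)), mul(Z, Z))), add(Z, add(Z, Z)))))))))))
  [32] S(S(S(S(S(S(S(S(S(add(add(add(Z, mul(Z, SSSZ)), mul(Z, Z)), add(Z, add(Z, Z))))))))))))
  [33] S(S(S(S(S(S(S(S(S(add(add(mul(Z, SSSZ), mul(Z, Z)), add(Z, add(Z, Z))))))))))))
  [34] S(S(S(S(S(S(S(S(S(add(add(Z, mul(Z, Z)), add(Z, add(Z, Z))))))))))))
  [35] S(S(S(S(S(S(S(S(S(add(mul(Z, Z), add(Z, add(Z, Z))))))))))))
  [36] S(S(S(S(S(S(S(S(S(add(Z, add(Z, add(Z, Z))))))))))))
  [37] S(S(S(S(S(S(S(S(S(add(Z, add(Z, Z)))))))))))
  [38] S(S(S(S(S(S(S(S(S(add(Z, Z))))))))))
  [39] S^9(Z)

Answer: DIFFERENT — A ⇓ S^6(Z), B ⇓ S^9(Z)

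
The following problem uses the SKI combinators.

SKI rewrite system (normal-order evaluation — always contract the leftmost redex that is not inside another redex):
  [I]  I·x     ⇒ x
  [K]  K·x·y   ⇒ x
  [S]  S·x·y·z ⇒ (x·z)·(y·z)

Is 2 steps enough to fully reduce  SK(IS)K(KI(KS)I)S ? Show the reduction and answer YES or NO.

Answer: NO — after 2 steps the term is K(KI(KS)I)S, not yet normal

Reduction:
  start: SK(IS)K(KI(KS)I)S
  [1] KK(ISK)(KI(KS)I)S
  [2] K(KI(KS)I)S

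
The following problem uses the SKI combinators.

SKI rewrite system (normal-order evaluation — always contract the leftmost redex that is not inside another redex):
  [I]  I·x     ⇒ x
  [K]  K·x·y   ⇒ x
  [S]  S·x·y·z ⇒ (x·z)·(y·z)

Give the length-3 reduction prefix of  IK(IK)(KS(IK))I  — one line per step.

Answer: after 3 steps: KI

Reduction:
  start: IK(IK)(KS(IK))I
  →1  K(IK)(KS(IK))I
  →2  IKI
  →3  KI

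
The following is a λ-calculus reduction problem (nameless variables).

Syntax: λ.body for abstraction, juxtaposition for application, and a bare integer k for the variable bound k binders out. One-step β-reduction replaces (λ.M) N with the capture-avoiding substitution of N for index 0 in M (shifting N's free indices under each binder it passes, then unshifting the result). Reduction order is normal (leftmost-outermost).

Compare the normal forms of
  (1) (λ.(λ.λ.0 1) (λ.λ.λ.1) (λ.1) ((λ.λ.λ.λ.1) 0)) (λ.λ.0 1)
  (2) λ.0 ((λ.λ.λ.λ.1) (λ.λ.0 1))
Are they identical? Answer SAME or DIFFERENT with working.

Term A:
  start: (λ.(λ.λ.0 1) (λ.λ.λ.1) (λ.1) ((λ.λ.λ.λ.1) 0)) (λ.λ.0 1)
  step 1: (λ.λ.0 1) (λ.λ.λ.1) (λ.λ.λ.0 1) ((λ.λ.λ.λ.1) (λ.λ.0 1))
  step 2: (λ.0 (λ.λ.λ.1)) (λ.λ.λ.0 1) ((λ.λ.λ.λ.1) (λ.λ.0 1))
  step 3: (λ.λ.λ.0 1) (λ.λ.λ.1) ((λ.λ.λ.λ.1) (λ.λ.0 1))
  step 4: (λ.λ.0 1) ((λ.λ.λ.λ.1) (λ.λ.0 1))
  step 5: λ.0 ((λ.λ.λ.λ.1) (λ.λ.0 1))
  step 6: λ.0 (λ.λ.λ.1)

Term B:
  start: λ.0 ((λ.λ.λ.λ.1) (λ.λ.0 1))
  step 1: λ.0 (λ.λ.λ.1)

Answer: SAME — A ⇓ λ.0 (λ.λ.λ.1), B ⇓ λ.0 (λ.λ.λ.1)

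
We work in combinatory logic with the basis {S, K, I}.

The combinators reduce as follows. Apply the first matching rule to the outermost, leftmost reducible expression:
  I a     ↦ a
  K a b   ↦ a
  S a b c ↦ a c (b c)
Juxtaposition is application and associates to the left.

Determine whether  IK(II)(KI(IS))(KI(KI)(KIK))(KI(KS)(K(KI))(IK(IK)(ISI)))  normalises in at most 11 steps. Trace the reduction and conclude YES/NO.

Answer: YES — reaches normal form KI in 11 ≤ 11 steps

Working:
  start: IK(II)(KI(IS))(KI(KI)(KIK))(KI(KS)(K(KI))(IK(IK)(ISI)))
  step 1: K(II)(KI(IS))(KI(KI)(KIK))(KI(KS)(K(KI))(IK(IK)(ISI)))
  step 2: II(KI(KI)(KIK))(KI(KS)(K(KI))(IK(IK)(ISI)))
  step 3: I(KI(KI)(KIK))(KI(KS)(K(KI))(IK(IK)(ISI)))
  step 4: KI(KI)(KIK)(KI(KS)(K(KI))(IK(IK)(ISI)))
  step 5: I(KIK)(KI(KS)(K(KI))(IK(IK)(ISI)))
  step 6: KIK(KI(KS)(K(KI))(IK(IK)(ISI)))
  step 7: I(KI(KS)(K(KI))(IK(IK)(ISI)))
  step 8: KI(KS)(K(KI))(IK(IK)(ISI))
  step 9: I(K(KI))(IK(IK)(ISI))
  step 10: K(KI)(IK(IK)(ISI))
  step 11: KI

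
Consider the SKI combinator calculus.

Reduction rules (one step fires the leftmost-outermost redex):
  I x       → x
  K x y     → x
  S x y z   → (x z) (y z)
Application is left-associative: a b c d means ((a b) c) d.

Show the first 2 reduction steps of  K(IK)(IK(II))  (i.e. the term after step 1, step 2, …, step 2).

  start: K(IK)(IK(II))
  →1  IK
  →2  K

Answer: after 2 steps: K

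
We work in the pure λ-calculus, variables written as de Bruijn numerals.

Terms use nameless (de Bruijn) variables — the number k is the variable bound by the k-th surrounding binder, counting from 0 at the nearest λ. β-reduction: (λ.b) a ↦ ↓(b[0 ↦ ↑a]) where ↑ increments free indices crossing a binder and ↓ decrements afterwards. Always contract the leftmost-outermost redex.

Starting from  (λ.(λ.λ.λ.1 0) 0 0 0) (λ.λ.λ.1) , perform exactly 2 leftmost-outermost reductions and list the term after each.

  start: (λ.(λ.λ.λ.1 0) 0 0 0) (λ.λ.λ.1)
  →1  (λ.λ.λ.1 0) (λ.λ.λ.1) (λ.λ.λ.1) (λ.λ.λ.1)
  →2  (λ.λ.1 0) (λ.λ.λ.1) (λ.λ.λ.1)

Answer: after 2 steps: (λ.λ.1 0) (λ.λ.λ.1) (λ.λ.λ.1)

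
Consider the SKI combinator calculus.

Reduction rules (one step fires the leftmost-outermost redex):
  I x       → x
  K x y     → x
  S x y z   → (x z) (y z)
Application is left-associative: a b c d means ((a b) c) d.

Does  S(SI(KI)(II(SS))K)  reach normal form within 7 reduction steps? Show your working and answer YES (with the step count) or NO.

Answer: YES — reaches normal form S(SKK) in 7 ≤ 7 steps

Working:
  start: S(SI(KI)(II(SS))K)
  →1  S(I(II(SS))(KI(II(SS)))K)
  →2  S(II(SS)(KI(II(SS)))K)
  →3  S(I(SS)(KI(II(SS)))K)
  →4  S(SS(KI(II(SS)))K)
  →5  S(SK(KI(II(SS))K))
  →6  S(SK(IK))
  →7  S(SKK)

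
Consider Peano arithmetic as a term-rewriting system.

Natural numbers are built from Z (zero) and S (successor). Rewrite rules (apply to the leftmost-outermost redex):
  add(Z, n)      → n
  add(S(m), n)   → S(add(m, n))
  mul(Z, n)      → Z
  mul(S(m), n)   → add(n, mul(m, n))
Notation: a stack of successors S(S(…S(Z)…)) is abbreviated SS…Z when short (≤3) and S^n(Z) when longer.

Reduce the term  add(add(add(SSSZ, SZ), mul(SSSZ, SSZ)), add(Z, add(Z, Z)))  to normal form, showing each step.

  start: add(add(add(SSSZ, SZ), mul(SSSZ, SSZ)), add(Z, add(Z, Z)))
  [1] add(add(S(add(SSZ, SZ)), mul(SSSZ, SSZ)), add(Z, add(Z, Z)))
  [2] add(S(add(add(SSZ, SZ), mul(SSSZ, SSZ))), add(Z, add(Z, Z)))
  [3] S(add(add(add(SSZ, SZ), mul(SSSZ, SSZ)), add(Z, add(Z, Z))))
  [4] S(add(add(S(add(SZ, SZ)), mul(SSSZ, SSZ)), add(Z, add(Z, Z))))
  [5] S(add(S(add(add(SZ, SZ), mul(SSSZ, SSZ))), add(Z, add(Z, Z))))
  [6] S(S(add(add(add(SZ, SZ), mul(SSSZ, SSZ)), add(Z, add(Z, Z)))))
  [7] S(S(add(add(S(add(Z, SZ)), mul(SSSZ, SSZ)), add(Z, add(Z, Z)))))
  [8] S(S(add(S(add(add(Z, SZ), mul(SSSZ, SSZ))), add(Z, add(Z, Z)))))
  [9] S(S(S(add(add(add(Z, SZ), mul(SSSZ, SSZ)), add(Z, add(Z, Z))))))
  [10] S(S(S(add(add(SZ, mul(SSSZ, SSZ)), add(Z, add(Z, Z))))))
  [11] S(S(S(add(S(add(Z, mul(SSSZ, SSZ))), add(Z, add(Z, Z))))))
  [12] S(S(S(S(add(add(Z, mul(SSSZ, SSZ)), add(Z, add(Z, Z)))))))
  [13] S(S(S(S(add(mul(SSSZ, SSZ), add(Z, add(Z, Z)))))))
  [14] S(S(S(S(add(add(SSZ, mul(SSZ, SSZ)), add(Z, add(Z, Z)))))))
  [15] S(S(S(S(add(S(add(SZ, mul(SSZ, SSZ))), add(Z, add(Z, Z)))))))
  [16] S(S(S(S(S(add(add(SZ, mul(SSZ, SSZ)), add(Z, add(Z, Z))))))))
  [17] S(S(S(S(S(add(S(add(Z, mul(SSZ, SSZ))), add(Z, add(Z, Z))))))))
  [18] S(S(S(S(S(S(add(add(Z, mul(SSZ, SSZ)), add(Z, add(Z, Z)))))))))
  [19] S(S(S(S(S(S(add(mul(SSZ, SSZ), add(Z, add(Z, Z)))))))))
  [20] S(S(S(S(S(S(add(add(SSZ, mul(SZ, SSZ)), add(Z, add(Z, Z)))))))))
  [21] S(S(S(S(S(S(add(S(add(SZ, mul(SZ, SSZ))), add(Z, add(Z, Z)))))))))
  [22] S(S(S(S(S(S(S(add(add(SZ, mul(SZ, SSZ)), add(Z, add(Z, Z))))))))))
  [23] S(S(S(S(S(S(S(add(S(add(Z, mul(SZ, SSZ))), add(Z, add(Z, Z))))))))))
  [24] S(S(S(S(S(S(S(S(add(add(Z, mul(SZ, SSZ)), add(Z, add(Z, Z)))))))))))
  [25] S(S(S(S(S(S(S(S(add(mul(SZ, SSZ), add(Z, add(Z, Z)))))))))))
  [26] S(S(S(S(S(S(S(S(add(add(SSZ, mul(Z, SSZ)), add(Z, add(Z, Z)))))))))))
  [27] S(S(S(S(S(S(S(S(add(S(add(SZ, mul(Z, SSZ))), add(Z, add(Z, Z)))))))))))
  [28] S(S(S(S(S(S(S(S(S(add(add(SZ, mul(Z, SSZ)), add(Z, add(Z, Z))))))))))))
  [29] S(S(S(S(S(S(S(S(S(add(S(add(Z, mul(Z, SSZ))), add(Z, add(Z, Z))))))))))))
  [30] S(S(S(S(S(S(S(S(S(S(add(add(Z, mul(Z, SSZ)), add(Z, add(Z, Z)))))))))))))
  [31] S(S(S(S(S(S(S(S(S(S(add(mul(Z, SSZ), add(Z, add(Z, Z)))))))))))))
  [32] S(S(S(S(S(S(S(S(S(S(add(Z, add(Z, add(Z, Z)))))))))))))
  [33] S(S(S(S(S(S(S(S(S(S(add(Z, add(Z, Z))))))))))))
  [34] S(S(S(S(S(S(S(S(S(S(add(Z, Z)))))))))))
  [35] S^10(Z)

Answer: normal form = S^10(Z)  (in 35 steps)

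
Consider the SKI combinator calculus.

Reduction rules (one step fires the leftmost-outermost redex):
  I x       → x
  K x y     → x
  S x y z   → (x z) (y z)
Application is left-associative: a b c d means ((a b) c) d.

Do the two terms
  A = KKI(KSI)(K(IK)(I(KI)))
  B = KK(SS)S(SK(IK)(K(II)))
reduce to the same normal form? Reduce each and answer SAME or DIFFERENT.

Term A:
  start: KKI(KSI)(K(IK)(I(KI)))
  →1  K(KSI)(K(IK)(I(KI)))
  →2  KSI
  →3  S

Term B:
  start: KK(SS)S(SK(IK)(K(II)))
  →1  KS(SK(IK)(K(II)))
  →2  S

Answer: SAME — A ⇓ S, B ⇓ S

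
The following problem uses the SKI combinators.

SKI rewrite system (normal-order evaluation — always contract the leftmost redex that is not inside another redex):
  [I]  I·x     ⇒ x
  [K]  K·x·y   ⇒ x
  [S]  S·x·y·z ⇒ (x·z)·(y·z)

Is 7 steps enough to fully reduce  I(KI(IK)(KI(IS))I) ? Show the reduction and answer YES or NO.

  start: I(KI(IK)(KI(IS))I)
  step 1: KI(IK)(KI(IS))I
  step 2: I(KI(IS))I
  step 3: KI(IS)I
  step 4: II
  step 5: I

Answer: YES — reaches normal form I in 5 ≤ 7 steps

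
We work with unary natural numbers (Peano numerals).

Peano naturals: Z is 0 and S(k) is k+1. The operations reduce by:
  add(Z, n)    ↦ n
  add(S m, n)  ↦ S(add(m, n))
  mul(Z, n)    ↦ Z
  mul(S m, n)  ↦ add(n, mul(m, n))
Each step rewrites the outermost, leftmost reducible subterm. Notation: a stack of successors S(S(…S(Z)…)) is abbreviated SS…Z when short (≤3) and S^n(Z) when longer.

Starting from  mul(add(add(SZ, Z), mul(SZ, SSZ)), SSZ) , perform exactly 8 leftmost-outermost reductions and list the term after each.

  start: mul(add(add(SZ, Z), mul(SZ, SSZ)), SSZ)
  [1] mul(add(S(add(Z, Z)), mul(SZ, SSZ)), SSZ)
  [2] mul(S(add(add(Z, Z), mul(SZ, SSZ))), SSZ)
  [3] add(SSZ, mul(add(add(Z, Z), mul(SZ, SSZ)), SSZ))
  [4] S(add(SZ, mul(add(add(Z, Z), mul(SZ, SSZ)), SSZ)))
  [5] S(S(add(Z, mul(add(add(Z, Z), mul(SZ, SSZ)), SSZ))))
  [6] S(S(mul(add(add(Z, Z), mul(SZ, SSZ)), SSZ)))
  [7] S(S(mul(add(Z, mul(SZ, SSZ)), SSZ)))
  [8] S(S(mul(mul(SZ, SSZ), SSZ)))

Answer: after 8 steps: S(S(mul(mul(SZ, SSZ), SSZ)))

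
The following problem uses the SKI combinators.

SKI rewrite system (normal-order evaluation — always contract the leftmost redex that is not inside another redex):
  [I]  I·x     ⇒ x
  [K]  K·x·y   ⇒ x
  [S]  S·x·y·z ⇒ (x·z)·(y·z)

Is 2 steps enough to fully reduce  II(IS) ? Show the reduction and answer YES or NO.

  start: II(IS)
  →1  I(IS)
  →2  IS

Answer: NO — after 2 steps the term is IS, not yet normal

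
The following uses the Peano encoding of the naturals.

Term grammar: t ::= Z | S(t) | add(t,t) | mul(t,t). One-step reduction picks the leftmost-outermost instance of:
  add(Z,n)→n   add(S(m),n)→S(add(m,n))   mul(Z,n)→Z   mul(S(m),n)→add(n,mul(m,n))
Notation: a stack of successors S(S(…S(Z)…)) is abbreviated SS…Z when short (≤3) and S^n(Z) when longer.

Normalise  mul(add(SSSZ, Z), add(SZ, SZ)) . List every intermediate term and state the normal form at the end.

Answer: normal form = S^6(Z)  (in 23 steps)

Derivation:
  start: mul(add(SSSZ, Z), add(SZ, SZ))
  [1] mul(S(add(SSZ, Z)), add(SZ, SZ))
  [2] add(add(SZ, SZ), mul(add(SSZ, Z), add(SZ, SZ)))
  [3] add(S(add(Z, SZ)), mul(add(SSZ, Z), add(SZ, SZ)))
  [4] S(add(add(Z, SZ), mul(add(SSZ, Z), add(SZ, SZ))))
  [5] S(add(SZ, mul(add(SSZ, Z), add(SZ, SZ))))
  [6] S(S(add(Z, mul(add(SSZ, Z), add(SZ, SZ)))))
  [7] S(S(mul(add(SSZ, Z), add(SZ, SZ))))
  [8] S(S(mul(S(add(SZ, Z)), add(SZ, SZ))))
  [9] S(S(add(add(SZ, SZ), mul(add(SZ, Z), add(SZ, SZ)))))
  [10] S(S(add(S(add(Z, SZ)), mul(add(SZ, Z), add(SZ, SZ)))))
  [11] S(S(S(add(add(Z, SZ), mul(add(SZ, Z), add(SZ, SZ))))))
  [12] S(S(S(add(SZ, mul(add(SZ, Z), add(SZ, SZ))))))
  [13] S(S(S(S(add(Z, mul(add(SZ, Z), add(SZ, SZ)))))))
  [14] S(S(S(S(mul(add(SZ, Z), add(SZ, SZ))))))
  [15] S(S(S(S(mul(S(add(Z, Z)), add(SZ, SZ))))))
  [16] S(S(S(S(add(add(SZ, SZ), mul(add(Z, Z), add(SZ, SZ)))))))
  [17] S(S(S(S(add(S(add(Z, SZ)), mul(add(Z, Z), add(SZ, SZ)))))))
  [18] S(S(S(S(S(add(add(Z, SZ), mul(add(Z, Z), add(SZ, SZ))))))))
  [19] S(S(S(S(S(add(SZ, mul(add(Z, Z), add(SZ, SZ))))))))
  [20] S(S(S(S(S(S(add(Z, mul(add(Z, Z), add(SZ, SZ)))))))))
  [21] S(S(S(S(S(S(mul(add(Z, Z), add(SZ, SZ))))))))
  [22] S(S(S(S(S(S(mul(Z, add(SZ, SZ))))))))
  [23] S^6(Z)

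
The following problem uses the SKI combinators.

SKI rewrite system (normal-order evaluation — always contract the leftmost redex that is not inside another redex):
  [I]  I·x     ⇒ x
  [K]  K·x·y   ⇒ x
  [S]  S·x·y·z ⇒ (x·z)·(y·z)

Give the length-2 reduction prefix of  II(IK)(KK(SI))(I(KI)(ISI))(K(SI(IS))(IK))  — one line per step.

Answer: after 2 steps: IK(KK(SI))(I(KI)(ISI))(K(SI(IS))(IK))

Reduction:
  start: II(IK)(KK(SI))(I(KI)(ISI))(K(SI(IS))(IK))
  [1] I(IK)(KK(SI))(I(KI)(ISI))(K(SI(IS))(IK))
  [2] IK(KK(SI))(I(KI)(ISI))(K(SI(IS))(IK))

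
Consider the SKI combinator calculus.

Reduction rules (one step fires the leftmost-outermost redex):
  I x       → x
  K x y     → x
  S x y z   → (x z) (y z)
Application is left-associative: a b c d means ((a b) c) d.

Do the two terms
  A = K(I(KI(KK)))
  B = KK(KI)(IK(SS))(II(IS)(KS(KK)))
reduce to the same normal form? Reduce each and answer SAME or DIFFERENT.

Term A:
  start: K(I(KI(KK)))
  step 1: K(KI(KK))
  step 2: KI

Term B:
  start: KK(KI)(IK(SS))(II(IS)(KS(KK)))
  step 1: K(IK(SS))(II(IS)(KS(KK)))
  step 2: IK(SS)
  step 3: K(SS)

Answer: DIFFERENT — A ⇓ KI, B ⇓ K(SS)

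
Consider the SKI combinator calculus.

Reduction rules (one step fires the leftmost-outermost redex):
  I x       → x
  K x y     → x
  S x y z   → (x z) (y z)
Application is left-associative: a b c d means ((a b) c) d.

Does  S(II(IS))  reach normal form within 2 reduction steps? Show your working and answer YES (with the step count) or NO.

Answer: NO — after 2 steps the term is S(IS), not yet normal

Working:
  start: S(II(IS))
  →1  S(I(IS))
  →2  S(IS)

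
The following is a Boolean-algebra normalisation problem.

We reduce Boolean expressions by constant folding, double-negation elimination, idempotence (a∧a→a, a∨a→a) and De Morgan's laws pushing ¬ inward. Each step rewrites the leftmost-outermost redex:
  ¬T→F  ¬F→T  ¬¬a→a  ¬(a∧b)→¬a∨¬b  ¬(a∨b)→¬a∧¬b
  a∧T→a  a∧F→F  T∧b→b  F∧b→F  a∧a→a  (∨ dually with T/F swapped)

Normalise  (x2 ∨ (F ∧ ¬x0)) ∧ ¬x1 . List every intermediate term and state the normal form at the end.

Answer: normal form = x2 ∧ ¬x1  (in 2 steps)

Reduction:
  start: (x2 ∨ (F ∧ ¬x0)) ∧ ¬x1
  step 1: (x2 ∨ F) ∧ ¬x1
  step 2: x2 ∧ ¬x1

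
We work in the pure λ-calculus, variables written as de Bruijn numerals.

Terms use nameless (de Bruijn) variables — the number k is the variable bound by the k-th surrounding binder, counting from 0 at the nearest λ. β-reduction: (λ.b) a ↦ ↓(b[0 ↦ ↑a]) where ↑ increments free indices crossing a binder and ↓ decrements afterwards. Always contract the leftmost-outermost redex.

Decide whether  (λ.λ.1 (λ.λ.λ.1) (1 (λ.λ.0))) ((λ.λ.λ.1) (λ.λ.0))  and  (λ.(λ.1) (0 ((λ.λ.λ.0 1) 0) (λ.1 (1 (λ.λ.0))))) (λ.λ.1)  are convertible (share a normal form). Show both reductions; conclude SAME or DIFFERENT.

Term A:
  start: (λ.λ.1 (λ.λ.λ.1) (1 (λ.λ.0))) ((λ.λ.λ.1) (λ.λ.0))
  →1  λ.(λ.λ.λ.1) (λ.λ.0) (λ.λ.λ.1) ((λ.λ.λ.1) (λ.λ.0) (λ.λ.0))
  →2  λ.(λ.λ.1) (λ.λ.λ.1) ((λ.λ.λ.1) (λ.λ.0) (λ.λ.0))
  →3  λ.(λ.λ.λ.λ.1) ((λ.λ.λ.1) (λ.λ.0) (λ.λ.0))
  →4  λ.λ.λ.λ.1

Term B:
  start: (λ.(λ.1) (0 ((λ.λ.λ.0 1) 0) (λ.1 (1 (λ.λ.0))))) (λ.λ.1)
  →1  (λ.λ.λ.1) ((λ.λ.1) ((λ.λ.λ.0 1) (λ.λ.1)) (λ.(λ.λ.1) ((λ.λ.1) (λ.λ.0))))
  →2  λ.λ.1

Answer: DIFFERENT — A ⇓ λ.λ.λ.λ.1, B ⇓ λ.λ.1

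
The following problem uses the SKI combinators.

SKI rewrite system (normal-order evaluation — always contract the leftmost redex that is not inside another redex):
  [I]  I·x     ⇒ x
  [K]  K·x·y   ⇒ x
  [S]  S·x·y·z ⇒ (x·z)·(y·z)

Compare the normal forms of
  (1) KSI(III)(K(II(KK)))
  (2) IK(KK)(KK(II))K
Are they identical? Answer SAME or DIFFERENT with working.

Term A:
  start: KSI(III)(K(II(KK)))
  →1  S(III)(K(II(KK)))
  →2  S(II)(K(II(KK)))
  →3  SI(K(II(KK)))
  →4  SI(K(I(KK)))
  →5  SI(K(KK))

Term B:
  start: IK(KK)(KK(II))K
  →1  K(KK)(KK(II))K
  →2  KKK
  →3  K

Answer: DIFFERENT — A ⇓ SI(K(KK)), B ⇓ K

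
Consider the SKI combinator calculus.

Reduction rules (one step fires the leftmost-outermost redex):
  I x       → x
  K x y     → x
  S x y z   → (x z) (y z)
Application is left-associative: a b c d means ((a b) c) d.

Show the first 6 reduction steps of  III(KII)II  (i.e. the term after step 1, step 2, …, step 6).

  start: III(KII)II
  [1] II(KII)II
  [2] I(KII)II
  [3] KIIII
  [4] III
  [5] II
  [6] I

Answer: after 6 steps: I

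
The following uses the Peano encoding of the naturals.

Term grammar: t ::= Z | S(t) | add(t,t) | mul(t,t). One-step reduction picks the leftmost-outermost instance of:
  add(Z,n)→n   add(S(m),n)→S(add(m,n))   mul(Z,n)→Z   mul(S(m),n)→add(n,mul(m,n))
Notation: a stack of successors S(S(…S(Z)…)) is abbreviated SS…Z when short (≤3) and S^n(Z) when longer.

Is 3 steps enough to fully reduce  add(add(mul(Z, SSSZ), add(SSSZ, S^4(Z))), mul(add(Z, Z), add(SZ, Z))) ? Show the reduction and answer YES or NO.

Answer: NO — after 3 steps the term is add(S(add(SSZ, S^4(Z))), mul(add(Z, Z), add(SZ, Z))), not yet normal

Working:
  start: add(add(mul(Z, SSSZ), add(SSSZ, S^4(Z))), mul(add(Z, Z), add(SZ, Z)))
  step 1: add(add(Z, add(SSSZ, S^4(Z))), mul(add(Z, Z), add(SZ, Z)))
  step 2: add(add(SSSZ, S^4(Z)), mul(add(Z, Z), add(SZ, Z)))
  step 3: add(S(add(SSZ, S^4(Z))), mul(add(Z, Z), add(SZ, Z)))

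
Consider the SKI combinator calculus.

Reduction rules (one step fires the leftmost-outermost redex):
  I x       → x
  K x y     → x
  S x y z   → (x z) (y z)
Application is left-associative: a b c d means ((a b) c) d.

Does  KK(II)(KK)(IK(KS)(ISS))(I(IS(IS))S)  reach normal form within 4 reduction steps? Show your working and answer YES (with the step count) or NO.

  start: KK(II)(KK)(IK(KS)(ISS))(I(IS(IS))S)
  →1  K(KK)(IK(KS)(ISS))(I(IS(IS))S)
  →2  KK(I(IS(IS))S)
  →3  K

Answer: YES — reaches normal form K in 3 ≤ 4 steps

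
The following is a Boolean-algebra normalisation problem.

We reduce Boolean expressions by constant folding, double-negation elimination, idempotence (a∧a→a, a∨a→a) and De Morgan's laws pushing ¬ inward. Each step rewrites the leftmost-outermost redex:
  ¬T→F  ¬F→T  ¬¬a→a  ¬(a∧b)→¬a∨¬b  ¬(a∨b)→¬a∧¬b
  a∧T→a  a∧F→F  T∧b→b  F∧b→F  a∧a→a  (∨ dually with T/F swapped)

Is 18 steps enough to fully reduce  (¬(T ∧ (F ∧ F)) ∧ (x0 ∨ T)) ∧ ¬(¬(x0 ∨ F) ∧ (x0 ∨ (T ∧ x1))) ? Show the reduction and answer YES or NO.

  start: (¬(T ∧ (F ∧ F)) ∧ (x0 ∨ T)) ∧ ¬(¬(x0 ∨ F) ∧ (x0 ∨ (T ∧ x1)))
  [1] ((¬T ∨ ¬(F ∧ F)) ∧ (x0 ∨ T)) ∧ ¬(¬(x0 ∨ F) ∧ (x0 ∨ (T ∧ x1)))
  [2] ((F ∨ ¬(F ∧ F)) ∧ (x0 ∨ T)) ∧ ¬(¬(x0 ∨ F) ∧ (x0 ∨ (T ∧ x1)))
  [3] (¬(F ∧ F) ∧ (x0 ∨ T)) ∧ ¬(¬(x0 ∨ F) ∧ (x0 ∨ (T ∧ x1)))
  [4] ((¬F ∨ ¬F) ∧ (x0 ∨ T)) ∧ ¬(¬(x0 ∨ F) ∧ (x0 ∨ (T ∧ x1)))
  [5] (¬F ∧ (x0 ∨ T)) ∧ ¬(¬(x0 ∨ F) ∧ (x0 ∨ (T ∧ x1)))
  [6] (T ∧ (x0 ∨ T)) ∧ ¬(¬(x0 ∨ F) ∧ (x0 ∨ (T ∧ x1)))
  [7] (x0 ∨ T) ∧ ¬(¬(x0 ∨ F) ∧ (x0 ∨ (T ∧ x1)))
  [8] T ∧ ¬(¬(x0 ∨ F) ∧ (x0 ∨ (T ∧ x1)))
  [9] ¬(¬(x0 ∨ F) ∧ (x0 ∨ (T ∧ x1)))
  [10] ¬¬(x0 ∨ F) ∨ ¬(x0 ∨ (T ∧ x1))
  [11] (x0 ∨ F) ∨ ¬(x0 ∨ (T ∧ x1))
  [12] x0 ∨ ¬(x0 ∨ (T ∧ x1))
  [13] x0 ∨ (¬x0 ∧ ¬(T ∧ x1))
  [14] x0 ∨ (¬x0 ∧ (¬T ∨ ¬x1))
  [15] x0 ∨ (¬x0 ∧ (F ∨ ¬x1))
  [16] x0 ∨ (¬x0 ∧ ¬x1)

Answer: YES — reaches normal form x0 ∨ (¬x0 ∧ ¬x1) in 16 ≤ 18 steps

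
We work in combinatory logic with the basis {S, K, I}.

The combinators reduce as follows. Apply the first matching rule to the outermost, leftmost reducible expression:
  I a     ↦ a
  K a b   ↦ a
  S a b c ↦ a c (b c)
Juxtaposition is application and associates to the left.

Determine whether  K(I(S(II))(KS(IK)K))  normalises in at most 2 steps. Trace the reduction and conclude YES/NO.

  start: K(I(S(II))(KS(IK)K))
  step 1: K(S(II)(KS(IK)K))
  step 2: K(SI(KS(IK)K))

Answer: NO — after 2 steps the term is K(SI(KS(IK)K)), not yet normal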